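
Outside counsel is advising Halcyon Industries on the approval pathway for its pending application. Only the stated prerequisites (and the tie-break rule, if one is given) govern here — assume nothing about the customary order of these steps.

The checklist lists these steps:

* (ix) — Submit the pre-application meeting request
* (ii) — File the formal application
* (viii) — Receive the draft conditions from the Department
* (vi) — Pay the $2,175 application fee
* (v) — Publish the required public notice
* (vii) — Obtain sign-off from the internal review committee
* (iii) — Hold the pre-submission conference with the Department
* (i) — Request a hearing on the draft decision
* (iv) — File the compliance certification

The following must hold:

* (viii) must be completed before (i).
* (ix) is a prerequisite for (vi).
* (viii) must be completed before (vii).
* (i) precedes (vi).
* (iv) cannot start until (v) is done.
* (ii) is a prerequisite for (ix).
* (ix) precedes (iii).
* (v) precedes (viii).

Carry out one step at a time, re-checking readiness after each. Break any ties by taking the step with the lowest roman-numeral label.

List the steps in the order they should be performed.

(ii) → (v) → (iv) → (viii) → (i) → (vii) → (ix) → (iii) → (vi)

Nothing is required for (ii) and (v). (ii) has the earlier label → (ii) first.
Ready: (v) and (ix). (v) has the earlier label → (v).
(iv) and (viii) now also ready, so the ready set is {(iv), (viii), (ix)}; (iv) has the earlier label → (iv).
(viii) and (ix) are both available; (viii) has the earlier label → (viii).
(i) and (vii) now also ready, so the ready set is {(i), (vii), (ix)}; (i) has the earlier label → (i).
Now (vii) and (ix) have their prerequisites met. (vii) has the earlier label, so (vii) next.
(ix) is the only step now ready → (ix).
Now (iii) and (vi) have their prerequisites met. (iii) has the earlier label, so (iii) next.
(vi) needed (i) and (ix), now all done → (vi).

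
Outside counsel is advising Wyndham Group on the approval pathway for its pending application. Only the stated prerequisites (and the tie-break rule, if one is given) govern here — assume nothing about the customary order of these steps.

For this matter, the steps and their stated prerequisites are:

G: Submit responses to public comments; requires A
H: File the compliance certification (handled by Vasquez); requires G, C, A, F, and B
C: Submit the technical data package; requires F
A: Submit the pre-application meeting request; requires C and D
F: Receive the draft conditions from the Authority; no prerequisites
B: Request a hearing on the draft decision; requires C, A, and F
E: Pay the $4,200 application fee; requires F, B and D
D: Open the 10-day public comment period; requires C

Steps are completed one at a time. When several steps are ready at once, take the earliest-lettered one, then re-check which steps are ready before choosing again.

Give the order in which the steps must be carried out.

F, C, D, A, B, E, G, H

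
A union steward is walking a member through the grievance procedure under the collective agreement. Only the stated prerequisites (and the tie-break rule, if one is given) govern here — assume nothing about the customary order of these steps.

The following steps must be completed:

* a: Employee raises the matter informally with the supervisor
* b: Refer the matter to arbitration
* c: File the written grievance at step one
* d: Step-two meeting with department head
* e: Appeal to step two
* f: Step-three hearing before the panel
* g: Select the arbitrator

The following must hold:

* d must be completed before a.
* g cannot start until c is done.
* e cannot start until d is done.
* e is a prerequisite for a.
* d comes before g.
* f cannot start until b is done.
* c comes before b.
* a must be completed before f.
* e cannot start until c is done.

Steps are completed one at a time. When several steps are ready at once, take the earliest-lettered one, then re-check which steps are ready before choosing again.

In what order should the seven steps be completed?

c, b, d, e, a, f, g

Nothing is required for c and d. c has the earlier label → c first.
b now also ready, so the ready set is {b, d}; b has the earlier label → b.
Next only d has its prerequisites met → d.
Ready: e and g. e has the earlier label → e.
a now also ready, so the ready set is {a, g}; a has the earlier label → a.
f now also ready, so the ready set is {f, g}; f has the earlier label → f.
g is the only step now ready → g.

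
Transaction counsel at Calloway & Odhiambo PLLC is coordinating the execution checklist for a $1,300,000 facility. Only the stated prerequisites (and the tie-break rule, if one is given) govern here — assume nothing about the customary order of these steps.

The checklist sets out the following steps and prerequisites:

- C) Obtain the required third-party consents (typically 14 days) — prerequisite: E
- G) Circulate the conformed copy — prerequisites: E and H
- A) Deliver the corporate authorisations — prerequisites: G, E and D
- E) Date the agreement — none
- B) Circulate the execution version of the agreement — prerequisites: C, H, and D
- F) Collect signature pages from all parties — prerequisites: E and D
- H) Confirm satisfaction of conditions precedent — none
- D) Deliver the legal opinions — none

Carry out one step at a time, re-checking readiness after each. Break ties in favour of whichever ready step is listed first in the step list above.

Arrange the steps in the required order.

E C H G D A B F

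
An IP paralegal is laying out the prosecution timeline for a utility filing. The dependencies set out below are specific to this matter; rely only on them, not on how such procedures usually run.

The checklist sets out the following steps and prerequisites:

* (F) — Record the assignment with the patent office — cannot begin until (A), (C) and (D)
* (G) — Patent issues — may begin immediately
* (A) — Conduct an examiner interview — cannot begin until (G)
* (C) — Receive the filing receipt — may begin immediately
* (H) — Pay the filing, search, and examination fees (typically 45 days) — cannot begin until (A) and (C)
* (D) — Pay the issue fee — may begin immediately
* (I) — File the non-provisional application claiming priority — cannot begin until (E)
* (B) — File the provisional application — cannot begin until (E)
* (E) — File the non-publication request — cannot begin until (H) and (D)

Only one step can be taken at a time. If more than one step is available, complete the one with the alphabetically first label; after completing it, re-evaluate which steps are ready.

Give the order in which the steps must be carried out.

Nothing is required for (C), (D) and (G). (C) has the earlier label → (C) first.
(D) and (G) are both available; (D) has the earlier label → (D).
That leaves (G) as the only ready step → (G).
That leaves (A) as the only ready step → (A).
Ready: (F) and (H). (F) has the earlier label → (F).
(H) needed (A) and (C), now all done → (H).
(E) needed (D) and (H), now all done → (E).
(B) and (I) are both available; (B) has the earlier label → (B).
(I) needed (E), now all done → (I).

(C), (D), (G), (A), (F), (H), (E), (B), (I)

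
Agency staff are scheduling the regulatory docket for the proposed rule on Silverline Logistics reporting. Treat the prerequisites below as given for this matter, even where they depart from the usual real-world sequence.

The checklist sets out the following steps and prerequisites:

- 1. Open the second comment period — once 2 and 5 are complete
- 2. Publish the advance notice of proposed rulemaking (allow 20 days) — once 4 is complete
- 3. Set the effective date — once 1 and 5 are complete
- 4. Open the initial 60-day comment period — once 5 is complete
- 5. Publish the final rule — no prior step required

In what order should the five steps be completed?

5 4 2 1 3

5 has no prerequisites → 5 first.
4 needed 5, now all done → 4.
2 needed 4, now all done → 2.
Next only 1 has its prerequisites met → 1.
3 needed 1 and 5, now all done → 3.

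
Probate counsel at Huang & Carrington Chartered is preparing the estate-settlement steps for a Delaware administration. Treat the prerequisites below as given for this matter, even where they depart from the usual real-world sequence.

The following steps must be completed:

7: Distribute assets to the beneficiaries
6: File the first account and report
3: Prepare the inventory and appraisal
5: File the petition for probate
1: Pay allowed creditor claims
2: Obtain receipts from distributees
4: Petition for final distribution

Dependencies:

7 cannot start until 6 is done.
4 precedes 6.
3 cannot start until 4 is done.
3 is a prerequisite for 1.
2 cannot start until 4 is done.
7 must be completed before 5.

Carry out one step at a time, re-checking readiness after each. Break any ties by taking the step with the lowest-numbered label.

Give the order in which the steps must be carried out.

4 → 2 → 3 → 1 → 6 → 7 → 5

4 is the only step with nothing outstanding, so it goes first.
Ready: 2, 3 and 6. 2 has the earlier label → 2.
3 and 6 are both available; 3 has the earlier label → 3.
Now 1 and 6 have their prerequisites met. 1 has the earlier label, so 1 next.
6 needed 4, now all done → 6.
That leaves 7 as the only ready step → 7.
5 needed 7, now all done → 5.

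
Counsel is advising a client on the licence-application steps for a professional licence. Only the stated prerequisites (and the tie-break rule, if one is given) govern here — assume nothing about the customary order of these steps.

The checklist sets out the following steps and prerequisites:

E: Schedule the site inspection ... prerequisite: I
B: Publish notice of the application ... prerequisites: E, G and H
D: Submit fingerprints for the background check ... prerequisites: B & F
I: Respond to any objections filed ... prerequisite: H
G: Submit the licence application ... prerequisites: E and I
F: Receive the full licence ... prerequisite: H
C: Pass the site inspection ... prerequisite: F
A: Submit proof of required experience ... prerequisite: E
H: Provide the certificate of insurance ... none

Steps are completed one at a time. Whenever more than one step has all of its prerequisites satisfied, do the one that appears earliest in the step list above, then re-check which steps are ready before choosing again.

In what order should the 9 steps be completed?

H, I, E, G, B, F, D, C, A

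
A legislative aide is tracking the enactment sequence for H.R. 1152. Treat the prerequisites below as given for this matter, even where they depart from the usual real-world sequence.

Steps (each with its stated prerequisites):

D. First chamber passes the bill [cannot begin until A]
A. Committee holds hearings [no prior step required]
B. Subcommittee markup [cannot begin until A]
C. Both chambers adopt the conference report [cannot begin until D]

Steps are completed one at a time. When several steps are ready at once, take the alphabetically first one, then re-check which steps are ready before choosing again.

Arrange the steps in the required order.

A has no prerequisites → A first.
Ready: B and D. B has the earlier label → B.
D is the only step now ready → D.
Next only C has its prerequisites met → C.

A → B → D → C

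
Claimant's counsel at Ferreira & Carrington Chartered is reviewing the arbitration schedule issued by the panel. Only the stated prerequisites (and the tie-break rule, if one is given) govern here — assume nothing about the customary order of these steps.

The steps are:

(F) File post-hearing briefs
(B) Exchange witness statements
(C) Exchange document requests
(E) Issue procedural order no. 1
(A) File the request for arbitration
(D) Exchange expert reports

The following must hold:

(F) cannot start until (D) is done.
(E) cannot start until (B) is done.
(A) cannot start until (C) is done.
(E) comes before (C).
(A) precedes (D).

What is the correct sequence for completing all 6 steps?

(B) is the only step with nothing outstanding, so it goes first.
Next only (E) has its prerequisites met → (E).
(C) is the only step now ready → (C).
(A) needed (C), now all done → (A).
(D) needed (A), now all done → (D).
That leaves (F) as the only ready step → (F).

(B) → (E) → (C) → (A) → (D) → (F)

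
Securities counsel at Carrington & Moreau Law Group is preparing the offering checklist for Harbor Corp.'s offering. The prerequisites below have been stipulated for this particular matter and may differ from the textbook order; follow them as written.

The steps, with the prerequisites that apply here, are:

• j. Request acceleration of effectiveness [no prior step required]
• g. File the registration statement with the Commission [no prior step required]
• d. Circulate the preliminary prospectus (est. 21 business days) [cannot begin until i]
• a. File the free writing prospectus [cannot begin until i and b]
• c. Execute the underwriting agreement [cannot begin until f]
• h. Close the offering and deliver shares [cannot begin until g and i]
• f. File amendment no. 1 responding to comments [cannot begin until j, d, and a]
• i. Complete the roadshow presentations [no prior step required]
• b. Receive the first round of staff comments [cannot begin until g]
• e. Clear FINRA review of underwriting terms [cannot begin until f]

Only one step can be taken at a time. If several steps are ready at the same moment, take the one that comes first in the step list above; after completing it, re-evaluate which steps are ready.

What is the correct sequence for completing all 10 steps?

Nothing is required for j, g and i. j is listed earlier → j first.
Now g and i have their prerequisites met. g is listed earlier, so g next.
i and b are both available; i is listed earlier → i.
d and h now also ready, so the ready set is {d, h, b}; d is listed earlier → d.
h and b are both available; h is listed earlier → h.
b needed g, now all done → b.
That leaves a as the only ready step → a.
Next only f has its prerequisites met → f.
Ready: c and e. c is listed earlier → c.
e is the only step now ready → e.

j, g, i, d, h, b, a, f, c, e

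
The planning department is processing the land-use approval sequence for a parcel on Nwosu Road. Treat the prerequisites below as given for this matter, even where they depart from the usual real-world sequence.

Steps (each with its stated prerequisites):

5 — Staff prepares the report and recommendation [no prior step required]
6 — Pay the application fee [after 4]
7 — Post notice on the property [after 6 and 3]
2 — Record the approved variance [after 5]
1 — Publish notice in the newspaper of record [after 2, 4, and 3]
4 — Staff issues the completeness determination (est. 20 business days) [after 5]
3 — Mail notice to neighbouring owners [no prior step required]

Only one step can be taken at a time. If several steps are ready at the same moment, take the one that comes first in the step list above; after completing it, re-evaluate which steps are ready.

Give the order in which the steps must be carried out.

5, 2, 4, 6, 3, 7, 1

5 and 3 have no prerequisites; 5 is listed earlier, so 5 is first.
Now 2, 4 and 3 have their prerequisites met. 2 is listed earlier, so 2 next.
Now 4 and 3 have their prerequisites met. 4 is listed earlier, so 4 next.
6 and 3 are both available; 6 is listed earlier → 6.
Next only 3 has its prerequisites met → 3.
Ready: 7 and 1. 7 is listed earlier → 7.
Next only 1 has its prerequisites met → 1.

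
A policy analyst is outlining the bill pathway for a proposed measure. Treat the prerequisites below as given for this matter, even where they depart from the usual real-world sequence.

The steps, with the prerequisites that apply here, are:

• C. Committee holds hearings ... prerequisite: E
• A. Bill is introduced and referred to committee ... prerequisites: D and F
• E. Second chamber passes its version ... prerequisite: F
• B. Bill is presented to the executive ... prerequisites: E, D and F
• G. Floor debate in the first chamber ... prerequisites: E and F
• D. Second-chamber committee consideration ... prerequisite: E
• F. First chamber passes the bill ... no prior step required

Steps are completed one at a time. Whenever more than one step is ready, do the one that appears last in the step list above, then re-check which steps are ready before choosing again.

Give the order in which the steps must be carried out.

F has no prerequisites → F first.
E is the only step now ready → E.
Now D, G and C have their prerequisites met. D is listed later, so D next.
Now G, B, A and C have their prerequisites met. G is listed later, so G next.
Ready: B, A and C. B is listed later → B.
A and C are both available; A is listed later → A.
Next only C has its prerequisites met → C.

F E D G B A C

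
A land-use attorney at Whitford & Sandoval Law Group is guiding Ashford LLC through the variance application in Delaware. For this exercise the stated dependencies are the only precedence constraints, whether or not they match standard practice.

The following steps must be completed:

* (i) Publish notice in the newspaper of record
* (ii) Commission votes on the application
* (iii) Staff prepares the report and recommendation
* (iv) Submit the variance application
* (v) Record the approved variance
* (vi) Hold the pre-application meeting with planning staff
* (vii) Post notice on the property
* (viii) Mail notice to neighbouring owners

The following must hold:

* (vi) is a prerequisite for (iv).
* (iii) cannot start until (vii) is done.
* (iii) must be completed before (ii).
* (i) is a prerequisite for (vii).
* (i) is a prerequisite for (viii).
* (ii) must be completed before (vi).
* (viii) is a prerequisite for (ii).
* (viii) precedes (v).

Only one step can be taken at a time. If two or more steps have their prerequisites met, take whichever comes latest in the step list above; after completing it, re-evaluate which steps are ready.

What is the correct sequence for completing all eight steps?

(i), (viii), (vii), (v), (iii), (ii), (vi), (iv)

(i) is the only step with nothing outstanding, so it goes first.
Ready: (viii) and (vii). (viii) is listed later → (viii).
Ready: (vii) and (v). (vii) is listed later → (vii).
(iii) now also ready, so the ready set is {(v), (iii)}; (v) is listed later → (v).
That leaves (iii) as the only ready step → (iii).
(ii) needed (viii) and (iii), now all done → (ii).
(vi) needed (ii), now all done → (vi).
That leaves (iv) as the only ready step → (iv).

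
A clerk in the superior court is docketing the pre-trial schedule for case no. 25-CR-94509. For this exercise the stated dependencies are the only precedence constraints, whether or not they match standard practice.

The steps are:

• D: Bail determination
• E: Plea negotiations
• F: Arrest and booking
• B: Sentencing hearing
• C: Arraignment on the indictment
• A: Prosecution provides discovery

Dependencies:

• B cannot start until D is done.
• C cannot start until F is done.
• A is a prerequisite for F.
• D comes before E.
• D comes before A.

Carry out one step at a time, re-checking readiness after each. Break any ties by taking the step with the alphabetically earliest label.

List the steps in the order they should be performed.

D is the only step with nothing outstanding, so it goes first.
Ready: A, B and E. A has the earlier label → A.
B, E and F are all available; B has the earlier label → B.
E and F are both available; E has the earlier label → E.
That leaves F as the only ready step → F.
C needed F, now all done → C.

D → A → B → E → F → C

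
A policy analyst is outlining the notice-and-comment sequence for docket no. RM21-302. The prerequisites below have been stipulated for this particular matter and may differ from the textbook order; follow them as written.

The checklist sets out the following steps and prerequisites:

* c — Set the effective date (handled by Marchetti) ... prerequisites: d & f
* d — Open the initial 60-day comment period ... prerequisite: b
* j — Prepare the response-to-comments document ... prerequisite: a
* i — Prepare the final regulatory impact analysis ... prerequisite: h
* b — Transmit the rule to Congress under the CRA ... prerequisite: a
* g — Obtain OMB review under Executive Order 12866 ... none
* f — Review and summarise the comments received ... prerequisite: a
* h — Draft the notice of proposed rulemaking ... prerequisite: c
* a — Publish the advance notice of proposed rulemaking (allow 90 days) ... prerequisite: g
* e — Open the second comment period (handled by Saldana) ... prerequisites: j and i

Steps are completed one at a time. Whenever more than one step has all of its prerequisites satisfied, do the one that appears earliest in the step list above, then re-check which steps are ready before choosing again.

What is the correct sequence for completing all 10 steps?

Only g has no prerequisites, so it is first.
That leaves a as the only ready step → a.
Now j, b and f have their prerequisites met. j is listed earlier, so j next.
b and f are both available; b is listed earlier → b.
d now also ready, so the ready set is {d, f}; d is listed earlier → d.
Next only f has its prerequisites met → f.
c needed d and f, now all done → c.
Next only h has its prerequisites met → h.
i needed h, now all done → i.
e needed j and i, now all done → e.

g → a → j → b → d → f → c → h → i → e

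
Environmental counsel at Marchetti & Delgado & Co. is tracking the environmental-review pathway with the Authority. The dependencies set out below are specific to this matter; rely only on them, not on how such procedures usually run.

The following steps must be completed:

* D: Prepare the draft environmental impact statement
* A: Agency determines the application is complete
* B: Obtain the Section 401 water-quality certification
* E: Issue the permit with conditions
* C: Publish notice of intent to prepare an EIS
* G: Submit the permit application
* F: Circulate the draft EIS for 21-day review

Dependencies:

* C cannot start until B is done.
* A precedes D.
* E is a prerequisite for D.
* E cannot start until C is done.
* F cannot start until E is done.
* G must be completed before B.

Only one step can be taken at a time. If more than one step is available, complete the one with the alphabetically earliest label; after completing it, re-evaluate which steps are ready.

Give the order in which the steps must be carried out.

Nothing is required for A and G. A has the earlier label → A first.
Next only G has its prerequisites met → G.
Next only B has its prerequisites met → B.
That leaves C as the only ready step → C.
E needed C, now all done → E.
Now D and F have their prerequisites met. D has the earlier label, so D next.
Next only F has its prerequisites met → F.

A → G → B → C → E → D → F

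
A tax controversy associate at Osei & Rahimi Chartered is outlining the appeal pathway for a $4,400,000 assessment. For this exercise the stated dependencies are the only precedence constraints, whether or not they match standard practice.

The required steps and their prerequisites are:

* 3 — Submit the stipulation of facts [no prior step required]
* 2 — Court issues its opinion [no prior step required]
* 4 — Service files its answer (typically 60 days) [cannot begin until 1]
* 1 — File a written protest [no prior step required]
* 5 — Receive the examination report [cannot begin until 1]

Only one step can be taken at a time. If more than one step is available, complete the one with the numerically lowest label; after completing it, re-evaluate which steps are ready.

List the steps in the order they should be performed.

1 → 2 → 3 → 4 → 5

Nothing is required for 1, 2 and 3. 1 has the earlier label → 1 first.
Ready: 2, 3, 4 and 5. 2 has the earlier label → 2.
Ready: 3, 4 and 5. 3 has the earlier label → 3.
Ready: 4 and 5. 4 has the earlier label → 4.
5 needed 1, now all done → 5.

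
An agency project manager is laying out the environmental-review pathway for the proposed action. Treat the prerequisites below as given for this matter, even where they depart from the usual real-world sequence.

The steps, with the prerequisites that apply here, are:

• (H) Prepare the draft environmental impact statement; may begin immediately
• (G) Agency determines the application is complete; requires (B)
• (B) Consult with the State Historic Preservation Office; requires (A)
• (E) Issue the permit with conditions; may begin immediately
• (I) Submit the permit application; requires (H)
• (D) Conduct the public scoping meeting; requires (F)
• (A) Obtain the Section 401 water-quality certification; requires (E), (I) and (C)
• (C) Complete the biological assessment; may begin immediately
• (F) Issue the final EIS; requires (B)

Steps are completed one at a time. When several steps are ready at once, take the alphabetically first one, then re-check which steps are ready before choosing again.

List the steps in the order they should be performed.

(C), (E) and (H) have no prerequisites; (C) has the earlier label, so (C) is first.
Ready: (E) and (H). (E) has the earlier label → (E).
That leaves (H) as the only ready step → (H).
Next only (I) has its prerequisites met → (I).
(A) needed (C), (E) and (I), now all done → (A).
(B) is the only step now ready → (B).
Now (F) and (G) have their prerequisites met. (F) has the earlier label, so (F) next.
(D) now also ready, so the ready set is {(D), (G)}; (D) has the earlier label → (D).
That leaves (G) as the only ready step → (G).

(C), (E), (H), (I), (A), (B), (F), (D), (G)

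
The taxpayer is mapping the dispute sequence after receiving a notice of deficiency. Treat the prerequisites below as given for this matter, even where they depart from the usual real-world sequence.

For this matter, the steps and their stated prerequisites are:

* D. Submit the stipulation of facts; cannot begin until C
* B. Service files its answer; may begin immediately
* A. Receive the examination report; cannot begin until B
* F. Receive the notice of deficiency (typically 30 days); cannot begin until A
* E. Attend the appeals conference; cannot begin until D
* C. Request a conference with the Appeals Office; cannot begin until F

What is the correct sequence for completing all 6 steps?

B, A, F, C, D, E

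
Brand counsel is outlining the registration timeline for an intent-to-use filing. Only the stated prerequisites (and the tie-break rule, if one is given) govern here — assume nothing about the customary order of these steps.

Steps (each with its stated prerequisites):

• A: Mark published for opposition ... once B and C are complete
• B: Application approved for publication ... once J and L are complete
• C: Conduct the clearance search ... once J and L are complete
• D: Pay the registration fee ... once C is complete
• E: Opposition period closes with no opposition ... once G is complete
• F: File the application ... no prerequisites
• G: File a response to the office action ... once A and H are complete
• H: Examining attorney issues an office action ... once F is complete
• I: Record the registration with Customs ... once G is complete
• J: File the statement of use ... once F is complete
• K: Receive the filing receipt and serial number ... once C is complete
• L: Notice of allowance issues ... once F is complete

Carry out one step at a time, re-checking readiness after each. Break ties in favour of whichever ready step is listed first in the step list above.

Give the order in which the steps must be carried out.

F H J L B C A D G E I K

F is the only step with nothing outstanding, so it goes first.
Now H, J and L have their prerequisites met. H is listed earlier, so H next.
J and L are both available; J is listed earlier → J.
That leaves L as the only ready step → L.
B and C are both available; B is listed earlier → B.
That leaves C as the only ready step → C.
Now A, D and K have their prerequisites met. A is listed earlier, so A next.
D, G and K are all available; D is listed earlier → D.
G and K are both available; G is listed earlier → G.
E and I now also ready, so the ready set is {E, I, K}; E is listed earlier → E.
Now I and K have their prerequisites met. I is listed earlier, so I next.
That leaves K as the only ready step → K.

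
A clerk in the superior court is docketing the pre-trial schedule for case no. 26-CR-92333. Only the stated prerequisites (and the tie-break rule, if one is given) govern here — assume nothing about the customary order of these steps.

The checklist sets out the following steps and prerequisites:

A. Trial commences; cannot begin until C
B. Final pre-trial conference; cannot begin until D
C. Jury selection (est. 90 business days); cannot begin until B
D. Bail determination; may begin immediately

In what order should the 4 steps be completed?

Only D has no prerequisites, so it is first.
B needed D, now all done → B.
C needed B, now all done → C.
Next only A has its prerequisites met → A.

D → B → C → A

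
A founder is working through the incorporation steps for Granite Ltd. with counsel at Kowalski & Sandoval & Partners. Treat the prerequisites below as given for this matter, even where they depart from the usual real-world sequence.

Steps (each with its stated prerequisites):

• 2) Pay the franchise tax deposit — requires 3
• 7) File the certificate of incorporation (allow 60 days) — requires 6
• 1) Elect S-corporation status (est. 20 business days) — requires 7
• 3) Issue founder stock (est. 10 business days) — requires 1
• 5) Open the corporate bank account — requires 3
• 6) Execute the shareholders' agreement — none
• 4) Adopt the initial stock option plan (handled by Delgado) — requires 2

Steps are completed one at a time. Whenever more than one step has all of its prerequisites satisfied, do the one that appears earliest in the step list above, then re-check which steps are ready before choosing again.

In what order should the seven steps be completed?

Only 6 has no prerequisites, so it is first.
7 needed 6, now all done → 7.
Next only 1 has its prerequisites met → 1.
3 needed 1, now all done → 3.
Ready: 2 and 5. 2 is listed earlier → 2.
Ready: 5 and 4. 5 is listed earlier → 5.
4 needed 2, now all done → 4.

6, 7, 1, 3, 2, 5, 4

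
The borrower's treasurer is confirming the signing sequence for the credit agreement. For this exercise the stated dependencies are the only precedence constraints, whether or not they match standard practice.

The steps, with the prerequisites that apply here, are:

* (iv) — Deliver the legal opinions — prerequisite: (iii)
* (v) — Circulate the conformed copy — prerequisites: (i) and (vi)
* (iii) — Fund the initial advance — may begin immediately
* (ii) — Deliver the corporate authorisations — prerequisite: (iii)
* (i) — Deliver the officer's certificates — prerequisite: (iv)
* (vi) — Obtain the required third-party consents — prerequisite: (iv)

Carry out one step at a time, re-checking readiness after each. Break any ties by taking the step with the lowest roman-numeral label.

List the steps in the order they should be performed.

(iii) → (ii) → (iv) → (i) → (vi) → (v)

(iii) is the only step with nothing outstanding, so it goes first.
(ii) and (iv) are both available; (ii) has the earlier label → (ii).
(iv) needed (iii), now all done → (iv).
Now (i) and (vi) have their prerequisites met. (i) has the earlier label, so (i) next.
(vi) is the only step now ready → (vi).
That leaves (v) as the only ready step → (v).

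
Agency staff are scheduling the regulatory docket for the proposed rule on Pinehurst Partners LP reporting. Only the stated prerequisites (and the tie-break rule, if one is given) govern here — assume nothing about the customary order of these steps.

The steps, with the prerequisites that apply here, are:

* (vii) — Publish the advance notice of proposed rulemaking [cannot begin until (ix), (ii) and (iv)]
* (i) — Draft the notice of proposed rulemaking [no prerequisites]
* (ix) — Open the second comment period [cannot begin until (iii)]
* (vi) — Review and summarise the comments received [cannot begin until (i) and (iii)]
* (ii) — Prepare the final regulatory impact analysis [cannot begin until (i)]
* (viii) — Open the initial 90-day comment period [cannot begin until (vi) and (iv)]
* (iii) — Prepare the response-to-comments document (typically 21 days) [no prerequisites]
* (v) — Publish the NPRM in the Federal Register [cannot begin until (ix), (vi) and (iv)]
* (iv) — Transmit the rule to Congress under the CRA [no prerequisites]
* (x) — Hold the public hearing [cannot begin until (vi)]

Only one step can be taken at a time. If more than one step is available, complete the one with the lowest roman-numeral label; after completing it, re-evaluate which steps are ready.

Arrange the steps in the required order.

Nothing is required for (i), (iii) and (iv). (i) has the earlier label → (i) first.
(ii), (iii) and (iv) are all available; (ii) has the earlier label → (ii).
Ready: (iii) and (iv). (iii) has the earlier label → (iii).
Now (iv), (vi) and (ix) have their prerequisites met. (iv) has the earlier label, so (iv) next.
Ready: (vi) and (ix). (vi) has the earlier label → (vi).
(viii) and (x) now also ready, so the ready set is {(viii), (ix), (x)}; (viii) has the earlier label → (viii).
Now (ix) and (x) have their prerequisites met. (ix) has the earlier label, so (ix) next.
Ready: (v), (vii) and (x). (v) has the earlier label → (v).
Now (vii) and (x) have their prerequisites met. (vii) has the earlier label, so (vii) next.
That leaves (x) as the only ready step → (x).

(i) (ii) (iii) (iv) (vi) (viii) (ix) (v) (vii) (x)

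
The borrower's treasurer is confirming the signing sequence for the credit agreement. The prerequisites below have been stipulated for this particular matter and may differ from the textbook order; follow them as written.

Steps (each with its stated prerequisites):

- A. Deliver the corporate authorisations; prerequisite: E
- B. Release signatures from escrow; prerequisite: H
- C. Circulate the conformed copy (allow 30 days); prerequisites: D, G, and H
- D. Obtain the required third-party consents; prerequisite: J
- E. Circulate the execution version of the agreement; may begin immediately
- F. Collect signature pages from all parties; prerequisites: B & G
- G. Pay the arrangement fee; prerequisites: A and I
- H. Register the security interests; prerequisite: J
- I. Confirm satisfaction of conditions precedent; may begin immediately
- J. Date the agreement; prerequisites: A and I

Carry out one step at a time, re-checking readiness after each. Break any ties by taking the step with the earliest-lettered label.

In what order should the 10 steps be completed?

E → A → I → G → J → D → H → B → C → F

Nothing is required for E and I. E has the earlier label → E first.
A now also ready, so the ready set is {A, I}; A has the earlier label → A.
That leaves I as the only ready step → I.
G and J are both available; G has the earlier label → G.
Next only J has its prerequisites met → J.
Now D and H have their prerequisites met. D has the earlier label, so D next.
H needed J, now all done → H.
Now B and C have their prerequisites met. B has the earlier label, so B next.
C and F are both available; C has the earlier label → C.
F needed B and G, now all done → F.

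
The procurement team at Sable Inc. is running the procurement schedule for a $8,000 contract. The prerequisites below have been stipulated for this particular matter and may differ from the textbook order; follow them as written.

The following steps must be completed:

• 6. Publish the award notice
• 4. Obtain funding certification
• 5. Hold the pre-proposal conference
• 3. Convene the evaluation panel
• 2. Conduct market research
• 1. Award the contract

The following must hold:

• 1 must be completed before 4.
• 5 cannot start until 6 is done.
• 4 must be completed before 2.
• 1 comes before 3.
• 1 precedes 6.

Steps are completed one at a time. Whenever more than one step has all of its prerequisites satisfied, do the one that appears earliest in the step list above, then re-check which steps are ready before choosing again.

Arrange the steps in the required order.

Only 1 has no prerequisites, so it is first.
6, 4 and 3 are all available; 6 is listed earlier → 6.
4, 5 and 3 are all available; 4 is listed earlier → 4.
2 now also ready, so the ready set is {5, 3, 2}; 5 is listed earlier → 5.
3 and 2 are both available; 3 is listed earlier → 3.
2 is the only step now ready → 2.

1, 6, 4, 5, 3, 2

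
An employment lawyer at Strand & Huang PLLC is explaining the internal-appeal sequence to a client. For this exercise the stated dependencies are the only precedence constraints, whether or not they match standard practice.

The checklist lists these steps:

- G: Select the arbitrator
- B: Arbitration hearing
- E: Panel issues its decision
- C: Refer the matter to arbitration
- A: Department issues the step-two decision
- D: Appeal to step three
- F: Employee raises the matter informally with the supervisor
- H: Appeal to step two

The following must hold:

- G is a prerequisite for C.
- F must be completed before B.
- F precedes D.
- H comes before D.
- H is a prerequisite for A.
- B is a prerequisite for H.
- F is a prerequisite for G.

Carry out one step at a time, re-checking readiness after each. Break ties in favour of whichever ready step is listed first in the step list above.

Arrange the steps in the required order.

E and F have no prerequisites; E is listed earlier, so E is first.
Next only F has its prerequisites met → F.
G and B are both available; G is listed earlier → G.
Now B and C have their prerequisites met. B is listed earlier, so B next.
Now C and H have their prerequisites met. C is listed earlier, so C next.
H needed B, now all done → H.
Ready: A and D. A is listed earlier → A.
D needed F and H, now all done → D.

E F G B C H A D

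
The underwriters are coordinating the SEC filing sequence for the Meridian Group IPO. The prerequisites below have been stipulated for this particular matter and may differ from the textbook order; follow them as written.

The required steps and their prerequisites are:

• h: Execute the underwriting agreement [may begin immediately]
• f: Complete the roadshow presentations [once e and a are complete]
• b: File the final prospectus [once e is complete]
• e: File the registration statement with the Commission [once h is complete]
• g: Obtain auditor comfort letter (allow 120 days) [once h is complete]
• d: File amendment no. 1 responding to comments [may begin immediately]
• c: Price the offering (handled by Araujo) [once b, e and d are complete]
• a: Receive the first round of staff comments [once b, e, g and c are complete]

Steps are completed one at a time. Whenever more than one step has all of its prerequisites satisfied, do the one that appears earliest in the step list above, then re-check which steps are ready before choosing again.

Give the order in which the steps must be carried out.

h and d have no prerequisites; h is listed earlier, so h is first.
e and g now also ready, so the ready set is {e, g, d}; e is listed earlier → e.
b, g and d are all available; b is listed earlier → b.
Ready: g and d. g is listed earlier → g.
Next only d has its prerequisites met → d.
Next only c has its prerequisites met → c.
a is the only step now ready → a.
f is the only step now ready → f.

h, e, b, g, d, c, a, f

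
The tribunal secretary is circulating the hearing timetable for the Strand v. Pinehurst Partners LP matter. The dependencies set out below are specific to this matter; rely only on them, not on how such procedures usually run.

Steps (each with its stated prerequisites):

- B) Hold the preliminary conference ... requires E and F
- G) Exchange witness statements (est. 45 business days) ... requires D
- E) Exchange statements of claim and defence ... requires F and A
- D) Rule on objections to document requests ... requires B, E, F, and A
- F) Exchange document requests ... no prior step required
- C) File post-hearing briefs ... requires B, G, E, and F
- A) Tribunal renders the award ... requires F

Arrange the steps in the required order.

F, A, E, B, D, G, C

F is the only step with nothing outstanding, so it goes first.
That leaves A as the only ready step → A.
E is the only step now ready → E.
That leaves B as the only ready step → B.
D needed B, E, F and A, now all done → D.
That leaves G as the only ready step → G.
C needed B, G, E and F, now all done → C.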